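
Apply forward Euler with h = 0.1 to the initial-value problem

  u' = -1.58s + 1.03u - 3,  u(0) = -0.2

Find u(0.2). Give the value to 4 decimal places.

-0.8900

Euler: u_{n+1} = u_n + h·f(s_n, u_n).
s=0.000000, u=-0.200000: f=-3.206000 → u ← -0.200000 + 0.1·(-3.206000) = -0.520600
s=0.100000, u=-0.520600: f=-3.694218 → u ← -0.520600 + 0.1·(-3.694218) = -0.890022
u(0.2) ≈ -0.8900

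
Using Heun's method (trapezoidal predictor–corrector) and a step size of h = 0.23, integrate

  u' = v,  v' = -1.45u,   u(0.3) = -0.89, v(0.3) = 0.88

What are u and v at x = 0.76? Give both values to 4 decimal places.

Heun on (u,v): k1 = f(x_n, state_n); k2 = f(x_n + h, state_n + h·k1); state_{n+1} = state_n + (h/2)·(k1 + k2).
0.300000: (-0.890000, 0.880000)
  k1 = (0.880000, 1.290500)
  predictor → (-0.687600, 1.176815)
  k2 = (1.176815, 0.997020)
  → (-0.653466, 1.143065)
0.530000: (-0.653466, 1.143065)
  k1 = (1.143065, 0.947526)
  predictor → (-0.390561, 1.360996)
  k2 = (1.360996, 0.566314)
  → (-0.365499, 1.317156)
(u(0.76), v(0.76)) ≈ (-0.3655, 1.3172)

-0.3655, 1.3172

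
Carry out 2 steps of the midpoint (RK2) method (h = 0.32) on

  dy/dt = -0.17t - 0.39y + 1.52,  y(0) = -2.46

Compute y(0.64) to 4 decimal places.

Midpoint: k1 = f(t_n, y_n); k2 = f(t_n + h/2, y_n + (h/2)·k1); y_{n+1} = y_n + h·k2.
t=0.000000, y=-2.460000:
  k1 = f(0.000000, -2.460000) = 2.479400
  k2 = f(0.160000, -2.063296) = 2.297485
  y ← -2.460000 + 0.32·2.297485 = -1.724805
t=0.320000, y=-1.724805:
  k1 = f(0.320000, -1.724805) = 2.138274
  k2 = f(0.480000, -1.382681) = 1.977646
  y ← -1.724805 + 0.32·1.977646 = -1.091958
y(0.64) ≈ -1.0920

-1.0920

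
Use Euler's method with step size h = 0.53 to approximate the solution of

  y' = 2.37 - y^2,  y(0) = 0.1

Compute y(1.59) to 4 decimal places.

Euler: y_{n+1} = y_n + h·f(t_n, y_n).
t=0.000000, y=0.100000: f=2.360000 → y ← 0.100000 + 0.53·2.360000 = 1.350800
t=0.530000, y=1.350800: f=0.545339 → y ← 1.350800 + 0.53·0.545339 = 1.639830
t=1.060000, y=1.639830: f=-0.319042 → y ← 1.639830 + 0.53·(-0.319042) = 1.470738
y(1.59) ≈ 1.4707

1.4707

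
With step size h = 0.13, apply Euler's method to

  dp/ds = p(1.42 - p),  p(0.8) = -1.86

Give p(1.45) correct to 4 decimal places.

Euler: p_{n+1} = p_n + h·f(s_n, p_n).
s=0.800000, p=-1.860000: f=-6.100800 → p ← -1.860000 + 0.13·(-6.100800) = -2.653104
s=0.930000, p=-2.653104: f=-10.806369 → p ← -2.653104 + 0.13·(-10.806369) = -4.057932
s=1.060000, p=-4.057932: f=-22.229075 → p ← -4.057932 + 0.13·(-22.229075) = -6.947712
s=1.190000, p=-6.947712: f=-58.136447 → p ← -6.947712 + 0.13·(-58.136447) = -14.505450
s=1.320000, p=-14.505450: f=-231.005811 → p ← -14.505450 + 0.13·(-231.005811) = -44.536205
p(1.45) ≈ -44.5362

-44.5362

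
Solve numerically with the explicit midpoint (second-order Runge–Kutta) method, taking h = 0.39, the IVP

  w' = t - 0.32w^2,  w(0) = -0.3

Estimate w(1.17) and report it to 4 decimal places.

Midpoint: k1 = f(t_n, w_n); k2 = f(t_n + h/2, w_n + (h/2)·k1); w_{n+1} = w_n + h·k2.
t=0.000000, w=-0.300000:
  k1 = f(0.000000, -0.300000) = -0.028800
  k2 = f(0.195000, -0.305616) = 0.165112
  w ← -0.300000 + 0.39·0.165112 = -0.235606
t=0.390000, w=-0.235606:
  k1 = f(0.390000, -0.235606) = 0.372237
  k2 = f(0.585000, -0.163020) = 0.576496
  w ← -0.235606 + 0.39·0.576496 = -0.010773
t=0.780000, w=-0.010773:
  k1 = f(0.780000, -0.010773) = 0.779963
  k2 = f(0.975000, 0.141320) = 0.968609
  w ← -0.010773 + 0.39·0.968609 = 0.366984
w(1.17) ≈ 0.3670

0.3670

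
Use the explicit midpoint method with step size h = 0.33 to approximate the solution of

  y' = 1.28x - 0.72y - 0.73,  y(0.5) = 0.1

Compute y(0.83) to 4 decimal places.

0.1226

Midpoint: k1 = f(x_n, y_n); k2 = f(x_n + h/2, y_n + (h/2)·k1); y_{n+1} = y_n + h·k2.
x=0.500000, y=0.100000:
  k1 = f(0.500000, 0.100000) = -0.162000
  k2 = f(0.665000, 0.073270) = 0.068446
  y ← 0.100000 + 0.33·0.068446 = 0.122587
y(0.83) ≈ 0.1226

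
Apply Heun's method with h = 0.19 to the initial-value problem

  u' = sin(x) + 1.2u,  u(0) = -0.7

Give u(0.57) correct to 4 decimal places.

-1.1858

Heun: k1 = f(x_n, u_n); k2 = f(x_n + h, u_n + h·k1); u_{n+1} = u_n + (h/2)·(k1 + k2).
x=0.000000, u=-0.700000:
  k1 = f(0.000000, -0.700000) = -0.840000
  k2 = f(0.190000, -0.859600) = -0.842661
  u ← -0.700000 + (0.19/2)·(-0.840000 + (-0.842661)) = -0.859853
x=0.190000, u=-0.859853:
  k1 = f(0.190000, -0.859853) = -0.842964
  k2 = f(0.380000, -1.020016) = -0.853099
  u ← -0.859853 + (0.19/2)·(-0.842964 + (-0.853099)) = -1.020979
x=0.380000, u=-1.020979:
  k1 = f(0.380000, -1.020979) = -0.854254
  k2 = f(0.570000, -1.183287) = -0.880312
  u ← -1.020979 + (0.19/2)·(-0.854254 + (-0.880312)) = -1.185763
u(0.57) ≈ -1.1858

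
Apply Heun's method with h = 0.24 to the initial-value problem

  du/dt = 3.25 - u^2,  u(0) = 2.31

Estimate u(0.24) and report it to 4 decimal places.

2.0568

Heun: k1 = f(t_n, u_n); k2 = f(t_n + h, u_n + h·k1); u_{n+1} = u_n + (h/2)·(k1 + k2).
t=0.000000, u=2.310000:
  k1 = f(0.000000, 2.310000) = -2.086100
  k2 = f(0.240000, 1.809336) = -0.023697
  u ← 2.310000 + (0.24/2)·(-2.086100 + (-0.023697)) = 2.056824
u(0.24) ≈ 2.0568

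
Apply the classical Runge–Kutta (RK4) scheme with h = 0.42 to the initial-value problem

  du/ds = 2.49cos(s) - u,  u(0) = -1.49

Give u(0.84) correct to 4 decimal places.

0.5766

RK4: k1 = f(s_n, u_n); k2 = f(s_n + h/2, u_n + (h/2)·k1); k3 = f(s_n + h/2, u_n + (h/2)·k2); k4 = f(s_n + h, u_n + h·k3); u_{n+1} = u_n + (h/6)·(k1 + 2k2 + 2k3 + k4).
s=0.000000, u=-1.490000:
  k1 = f(0.000000, -1.490000) = 3.980000
  k2 = f(0.210000, -0.654200) = 3.089497
  k3 = f(0.210000, -0.841206) = 3.276503
  k4 = f(0.420000, -0.113869) = 2.387460
  u ← -1.490000 + (0.42/6)·(k1 + 2k2 + 2k3 + k4) = -0.153038
s=0.420000, u=-0.153038:
  k1 = f(0.420000, -0.153038) = 2.426629
  k2 = f(0.630000, 0.356554) = 1.655434
  k3 = f(0.630000, 0.194603) = 1.817385
  k4 = f(0.840000, 0.610264) = 1.051719
  u ← -0.153038 + (0.42/6)·(k1 + 2k2 + 2k3 + k4) = 0.576641
u(0.84) ≈ 0.5766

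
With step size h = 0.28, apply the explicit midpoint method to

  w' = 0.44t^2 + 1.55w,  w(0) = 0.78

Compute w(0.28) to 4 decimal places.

1.1944

Midpoint: k1 = f(t_n, w_n); k2 = f(t_n + h/2, w_n + (h/2)·k1); w_{n+1} = w_n + h·k2.
t=0.000000, w=0.780000:
  k1 = f(0.000000, 0.780000) = 1.209000
  k2 = f(0.140000, 0.949260) = 1.479977
  w ← 0.780000 + 0.28·1.479977 = 1.194394
w(0.28) ≈ 1.1944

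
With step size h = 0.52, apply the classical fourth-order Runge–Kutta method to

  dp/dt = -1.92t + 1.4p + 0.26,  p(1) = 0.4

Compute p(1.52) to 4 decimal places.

RK4: k1 = f(t_n, p_n); k2 = f(t_n + h/2, p_n + (h/2)·k1); k3 = f(t_n + h/2, p_n + (h/2)·k2); k4 = f(t_n + h, p_n + h·k3); p_{n+1} = p_n + (h/6)·(k1 + 2k2 + 2k3 + k4).
t=1.000000, p=0.400000:
  k1 = f(1.000000, 0.400000) = -1.100000
  k2 = f(1.260000, 0.114000) = -1.999600
  k3 = f(1.260000, -0.119896) = -2.327054
  k4 = f(1.520000, -0.810068) = -3.792496
  p ← 0.400000 + (0.52/6)·(k1 + 2k2 + 2k3 + k4) = -0.773970
p(1.52) ≈ -0.7740

-0.7740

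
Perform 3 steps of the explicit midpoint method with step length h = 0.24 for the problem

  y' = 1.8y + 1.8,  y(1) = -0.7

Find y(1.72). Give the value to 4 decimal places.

0.0646

Midpoint: k1 = f(x_n, y_n); k2 = f(x_n + h/2, y_n + (h/2)·k1); y_{n+1} = y_n + h·k2.
x=1.000000, y=-0.700000:
  k1 = f(1.000000, -0.700000) = 0.540000
  k2 = f(1.120000, -0.635200) = 0.656640
  y ← -0.700000 + 0.24·0.656640 = -0.542406
x=1.240000, y=-0.542406:
  k1 = f(1.240000, -0.542406) = 0.823668
  k2 = f(1.360000, -0.443566) = 1.001581
  y ← -0.542406 + 0.24·1.001581 = -0.302027
x=1.480000, y=-0.302027:
  k1 = f(1.480000, -0.302027) = 1.256351
  k2 = f(1.600000, -0.151265) = 1.527723
  y ← -0.302027 + 0.24·1.527723 = 0.064627
y(1.72) ≈ 0.0646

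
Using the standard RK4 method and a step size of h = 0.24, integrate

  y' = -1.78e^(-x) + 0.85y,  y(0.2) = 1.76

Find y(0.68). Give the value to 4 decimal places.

1.9495

RK4: k1 = f(x_n, y_n); k2 = f(x_n + h/2, y_n + (h/2)·k1); k3 = f(x_n + h/2, y_n + (h/2)·k2); k4 = f(x_n + h, y_n + h·k3); y_{n+1} = y_n + (h/6)·(k1 + 2k2 + 2k3 + k4).
x=0.200000, y=1.760000:
  k1 = f(0.200000, 1.760000) = 0.038659
  k2 = f(0.320000, 1.764639) = 0.207398
  k3 = f(0.320000, 1.784888) = 0.224609
  k4 = f(0.440000, 1.813906) = 0.395435
  y ← 1.760000 + (0.24/6)·(k1 + 2k2 + 2k3 + k4) = 1.811924
x=0.440000, y=1.811924:
  k1 = f(0.440000, 1.811924) = 0.393751
  k2 = f(0.560000, 1.859174) = 0.563546
  k3 = f(0.560000, 1.879550) = 0.580865
  k4 = f(0.680000, 1.951332) = 0.756854
  y ← 1.811924 + (0.24/6)·(k1 + 2k2 + 2k3 + k4) = 1.949501
y(0.68) ≈ 1.9495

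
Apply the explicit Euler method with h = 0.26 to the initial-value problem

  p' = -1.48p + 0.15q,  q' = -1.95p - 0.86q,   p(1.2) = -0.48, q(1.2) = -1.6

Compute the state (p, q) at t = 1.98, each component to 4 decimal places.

-0.1825, -0.3300

Euler on (p,q): p_{n+1} = p_n + h·p', q_{n+1} = q_n + h·q'.
1.200000: (-0.480000, -1.600000); f=(0.470400, 2.312000) → (-0.357696, -0.998880)
1.460000: (-0.357696, -0.998880); f=(0.379558, 1.556544) → (-0.259011, -0.594179)
1.720000: (-0.259011, -0.594179); f=(0.294209, 1.016065) → (-0.182516, -0.330002)
(p(1.98), q(1.98)) ≈ (-0.1825, -0.3300)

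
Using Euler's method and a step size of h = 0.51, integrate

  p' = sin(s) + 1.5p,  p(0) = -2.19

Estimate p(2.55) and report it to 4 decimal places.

-33.4348

Euler: p_{n+1} = p_n + h·f(s_n, p_n).
s=0.000000, p=-2.190000: f=-3.285000 → p ← -2.190000 + 0.51·(-3.285000) = -3.865350
s=0.510000, p=-3.865350: f=-5.309848 → p ← -3.865350 + 0.51·(-5.309848) = -6.573372
s=1.020000, p=-6.573372: f=-9.007951 → p ← -6.573372 + 0.51·(-9.007951) = -11.167427
s=1.530000, p=-11.167427: f=-15.751973 → p ← -11.167427 + 0.51·(-15.751973) = -19.200933
s=2.040000, p=-19.200933: f=-27.909471 → p ← -19.200933 + 0.51·(-27.909471) = -33.434763
p(2.55) ≈ -33.4348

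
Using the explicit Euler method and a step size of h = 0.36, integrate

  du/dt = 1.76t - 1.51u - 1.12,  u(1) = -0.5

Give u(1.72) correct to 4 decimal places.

Euler: u_{n+1} = u_n + h·f(t_n, u_n).
t=1.000000, u=-0.500000: f=1.395000 → u ← -0.500000 + 0.36·1.395000 = 0.002200
t=1.360000, u=0.002200: f=1.270278 → u ← 0.002200 + 0.36·1.270278 = 0.459500
u(1.72) ≈ 0.4595

0.4595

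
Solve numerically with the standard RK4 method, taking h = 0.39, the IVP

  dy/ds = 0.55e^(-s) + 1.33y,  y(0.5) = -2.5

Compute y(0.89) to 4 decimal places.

-4.0552

RK4: k1 = f(s_n, y_n); k2 = f(s_n + h/2, y_n + (h/2)·k1); k3 = f(s_n + h/2, y_n + (h/2)·k2); k4 = f(s_n + h, y_n + h·k3); y_{n+1} = y_n + (h/6)·(k1 + 2k2 + 2k3 + k4).
s=0.500000, y=-2.500000:
  k1 = f(0.500000, -2.500000) = -2.991408
  k2 = f(0.695000, -3.083325) = -3.826331
  k3 = f(0.695000, -3.246134) = -4.042868
  k4 = f(0.890000, -4.076718) = -5.196175
  y ← -2.500000 + (0.39/6)·(k1 + 2k2 + 2k3 + k4) = -4.055189
y(0.89) ≈ -4.0552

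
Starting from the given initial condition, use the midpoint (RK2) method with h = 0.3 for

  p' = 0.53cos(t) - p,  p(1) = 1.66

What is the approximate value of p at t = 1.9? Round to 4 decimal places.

Midpoint: k1 = f(t_n, p_n); k2 = f(t_n + h/2, p_n + (h/2)·k1); p_{n+1} = p_n + h·k2.
t=1.000000, p=1.660000:
  k1 = f(1.000000, 1.660000) = -1.373640
  k2 = f(1.150000, 1.453954) = -1.237456
  p ← 1.660000 + 0.3·(-1.237456) = 1.288763
t=1.300000, p=1.288763:
  k1 = f(1.300000, 1.288763) = -1.146989
  k2 = f(1.450000, 1.116715) = -1.052848
  p ← 1.288763 + 0.3·(-1.052848) = 0.972909
t=1.600000, p=0.972909:
  k1 = f(1.600000, 0.972909) = -0.988384
  k2 = f(1.750000, 0.824651) = -0.919121
  p ← 0.972909 + 0.3·(-0.919121) = 0.697172
p(1.9) ≈ 0.6972

0.6972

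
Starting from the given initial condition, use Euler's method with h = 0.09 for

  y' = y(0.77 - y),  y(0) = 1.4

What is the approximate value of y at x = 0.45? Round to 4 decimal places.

1.1140

Euler: y_{n+1} = y_n + h·f(x_n, y_n).
x=0.000000, y=1.400000: f=-0.882000 → y ← 1.400000 + 0.09·(-0.882000) = 1.320620
x=0.090000, y=1.320620: f=-0.727160 → y ← 1.320620 + 0.09·(-0.727160) = 1.255176
x=0.180000, y=1.255176: f=-0.608981 → y ← 1.255176 + 0.09·(-0.608981) = 1.200367
x=0.270000, y=1.200367: f=-0.516599 → y ← 1.200367 + 0.09·(-0.516599) = 1.153873
x=0.360000, y=1.153873: f=-0.442941 → y ← 1.153873 + 0.09·(-0.442941) = 1.114009
y(0.45) ≈ 1.1140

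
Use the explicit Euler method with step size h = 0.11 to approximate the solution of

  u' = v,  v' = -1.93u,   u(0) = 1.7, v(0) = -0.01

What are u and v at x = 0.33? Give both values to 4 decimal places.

Euler on (u,v): u_{n+1} = u_n + h·u', v_{n+1} = v_n + h·v'.
0.000000: (1.700000, -0.010000); f=(-0.010000, -3.281000) → (1.698900, -0.370910)
0.110000: (1.698900, -0.370910); f=(-0.370910, -3.278877) → (1.658100, -0.731586)
0.220000: (1.658100, -0.731586); f=(-0.731586, -3.200133) → (1.577625, -1.083601)
(u(0.33), v(0.33)) ≈ (1.5776, -1.0836)

1.5776, -1.0836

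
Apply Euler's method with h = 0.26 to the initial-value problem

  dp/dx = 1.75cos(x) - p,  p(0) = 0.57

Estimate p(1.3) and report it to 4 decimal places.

Euler: p_{n+1} = p_n + h·f(x_n, p_n).
x=0.000000, p=0.570000: f=1.180000 → p ← 0.570000 + 0.26·1.180000 = 0.876800
x=0.260000, p=0.876800: f=0.814382 → p ← 0.876800 + 0.26·0.814382 = 1.088539
x=0.520000, p=1.088539: f=0.430144 → p ← 1.088539 + 0.26·0.430144 = 1.200377
x=0.780000, p=1.200377: f=0.043722 → p ← 1.200377 + 0.26·0.043722 = 1.211745
x=1.040000, p=1.211745: f=-0.325859 → p ← 1.211745 + 0.26·(-0.325859) = 1.127021
p(1.3) ≈ 1.1270

1.1270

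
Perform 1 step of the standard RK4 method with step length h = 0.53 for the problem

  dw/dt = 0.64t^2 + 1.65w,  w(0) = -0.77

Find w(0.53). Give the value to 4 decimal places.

-1.8022

RK4: k1 = f(t_n, w_n); k2 = f(t_n + h/2, w_n + (h/2)·k1); k3 = f(t_n + h/2, w_n + (h/2)·k2); k4 = f(t_n + h, w_n + h·k3); w_{n+1} = w_n + (h/6)·(k1 + 2k2 + 2k3 + k4).
t=0.000000, w=-0.770000:
  k1 = f(0.000000, -0.770000) = -1.270500
  k2 = f(0.265000, -1.106683) = -1.781082
  k3 = f(0.265000, -1.241987) = -2.004334
  k4 = f(0.530000, -1.832297) = -2.843514
  w ← -0.770000 + (0.53/6)·(k1 + 2k2 + 2k3 + k4) = -1.802161
w(0.53) ≈ -1.8022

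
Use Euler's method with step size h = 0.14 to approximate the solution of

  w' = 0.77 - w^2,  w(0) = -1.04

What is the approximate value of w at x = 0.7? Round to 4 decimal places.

-1.4467

Euler: w_{n+1} = w_n + h·f(x_n, w_n).
x=0.000000, w=-1.040000: f=-0.311600 → w ← -1.040000 + 0.14·(-0.311600) = -1.083624
x=0.140000, w=-1.083624: f=-0.404241 → w ← -1.083624 + 0.14·(-0.404241) = -1.140218
x=0.280000, w=-1.140218: f=-0.530096 → w ← -1.140218 + 0.14·(-0.530096) = -1.214431
x=0.420000, w=-1.214431: f=-0.704843 → w ← -1.214431 + 0.14·(-0.704843) = -1.313109
x=0.560000, w=-1.313109: f=-0.954256 → w ← -1.313109 + 0.14·(-0.954256) = -1.446705
w(0.7) ≈ -1.4467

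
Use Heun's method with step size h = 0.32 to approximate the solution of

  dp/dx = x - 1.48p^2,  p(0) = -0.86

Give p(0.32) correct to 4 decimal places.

-1.3308

Heun: k1 = f(x_n, p_n); k2 = f(x_n + h, p_n + h·k1); p_{n+1} = p_n + (h/2)·(k1 + k2).
x=0.000000, p=-0.860000:
  k1 = f(0.000000, -0.860000) = -1.094608
  k2 = f(0.320000, -1.210275) = -1.847851
  p ← -0.860000 + (0.32/2)·(-1.094608 + (-1.847851)) = -1.330794
p(0.32) ≈ -1.3308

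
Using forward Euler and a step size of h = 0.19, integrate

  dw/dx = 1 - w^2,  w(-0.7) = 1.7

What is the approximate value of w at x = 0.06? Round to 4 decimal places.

1.0662

Euler: w_{n+1} = w_n + h·f(x_n, w_n).
x=-0.700000, w=1.700000: f=-1.890000 → w ← 1.700000 + 0.19·(-1.890000) = 1.340900
x=-0.510000, w=1.340900: f=-0.798013 → w ← 1.340900 + 0.19·(-0.798013) = 1.189278
x=-0.320000, w=1.189278: f=-0.414381 → w ← 1.189278 + 0.19·(-0.414381) = 1.110545
x=-0.130000, w=1.110545: f=-0.233311 → w ← 1.110545 + 0.19·(-0.233311) = 1.066216
w(0.06) ≈ 1.0662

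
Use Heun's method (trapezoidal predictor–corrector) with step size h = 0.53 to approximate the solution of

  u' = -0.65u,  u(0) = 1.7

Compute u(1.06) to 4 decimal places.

0.8687

Heun: k1 = f(s_n, u_n); k2 = f(s_n + h, u_n + h·k1); u_{n+1} = u_n + (h/2)·(k1 + k2).
s=0.000000, u=1.700000:
  k1 = f(0.000000, 1.700000) = -1.105000
  k2 = f(0.530000, 1.114350) = -0.724328
  u ← 1.700000 + (0.53/2)·(-1.105000 + (-0.724328)) = 1.215228
s=0.530000, u=1.215228:
  k1 = f(0.530000, 1.215228) = -0.789898
  k2 = f(1.060000, 0.796582) = -0.517778
  u ← 1.215228 + (0.53/2)·(-0.789898 + (-0.517778)) = 0.868694
u(1.06) ≈ 0.8687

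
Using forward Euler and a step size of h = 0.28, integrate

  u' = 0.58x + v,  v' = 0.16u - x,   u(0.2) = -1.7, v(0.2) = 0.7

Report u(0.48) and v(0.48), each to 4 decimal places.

Euler on (u,v): u_{n+1} = u_n + h·u', v_{n+1} = v_n + h·v'.
0.200000: (-1.700000, 0.700000); f=(0.816000, -0.472000) → (-1.471520, 0.567840)
(u(0.48), v(0.48)) ≈ (-1.4715, 0.5678)

-1.4715, 0.5678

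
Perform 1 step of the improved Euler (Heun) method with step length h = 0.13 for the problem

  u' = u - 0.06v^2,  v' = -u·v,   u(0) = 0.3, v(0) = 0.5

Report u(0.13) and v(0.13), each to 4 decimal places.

Heun on (u,v): k1 = f(s_n, state_n); k2 = f(s_n + h, state_n + h·k1); state_{n+1} = state_n + (h/2)·(k1 + k2).
0.000000: (0.300000, 0.500000)
  k1 = (0.285000, -0.150000)
  predictor → (0.337050, 0.480500)
  k2 = (0.323197, -0.161953)
  → (0.339533, 0.479723)
(u(0.13), v(0.13)) ≈ (0.3395, 0.4797)

0.3395, 0.4797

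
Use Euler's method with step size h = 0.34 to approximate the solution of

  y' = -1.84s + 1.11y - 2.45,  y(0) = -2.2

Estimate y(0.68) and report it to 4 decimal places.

-6.3670

Euler: y_{n+1} = y_n + h·f(s_n, y_n).
s=0.000000, y=-2.200000: f=-4.892000 → y ← -2.200000 + 0.34·(-4.892000) = -3.863280
s=0.340000, y=-3.863280: f=-7.363841 → y ← -3.863280 + 0.34·(-7.363841) = -6.366986
y(0.68) ≈ -6.3670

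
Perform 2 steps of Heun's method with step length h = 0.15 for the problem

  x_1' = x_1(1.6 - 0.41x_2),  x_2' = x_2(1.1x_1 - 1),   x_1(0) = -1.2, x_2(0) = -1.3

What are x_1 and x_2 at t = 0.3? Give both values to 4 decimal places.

Heun on (x_1,x_2): k1 = f(t_n, state_n); k2 = f(t_n + h, state_n + h·k1); state_{n+1} = state_n + (h/2)·(k1 + k2).
0.000000: (-1.200000, -1.300000)
  k1 = (-2.559600, 3.016000)
  predictor → (-1.583940, -0.847600)
  k2 = (-3.084748, 2.324402)
  → (-1.623326, -0.899470)
0.150000: (-1.623326, -0.899470)
  k1 = (-3.195976, 2.505616)
  predictor → (-2.102723, -0.523627)
  k2 = (-3.815784, 1.734775)
  → (-2.149208, -0.581441)
(x_1(0.3), x_2(0.3)) ≈ (-2.1492, -0.5814)

-2.1492, -0.5814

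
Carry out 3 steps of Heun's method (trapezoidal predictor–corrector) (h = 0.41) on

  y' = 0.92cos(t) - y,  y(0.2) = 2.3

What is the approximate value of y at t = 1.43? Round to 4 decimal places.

1.0369

Heun: k1 = f(t_n, y_n); k2 = f(t_n + h, y_n + h·k1); y_{n+1} = y_n + (h/2)·(k1 + k2).
t=0.200000, y=2.300000:
  k1 = f(0.200000, 2.300000) = -1.398339
  k2 = f(0.610000, 1.726681) = -0.972605
  y ← 2.300000 + (0.41/2)·(-1.398339 + (-0.972605)) = 1.813957
t=0.610000, y=1.813957:
  k1 = f(0.610000, 1.813957) = -1.059880
  k2 = f(1.020000, 1.379406) = -0.897909
  y ← 1.813957 + (0.41/2)·(-1.059880 + (-0.897909)) = 1.412610
t=1.020000, y=1.412610:
  k1 = f(1.020000, 1.412610) = -0.931113
  k2 = f(1.430000, 1.030853) = -0.901748
  y ← 1.412610 + (0.41/2)·(-0.931113 + (-0.901748)) = 1.036873
y(1.43) ≈ 1.0369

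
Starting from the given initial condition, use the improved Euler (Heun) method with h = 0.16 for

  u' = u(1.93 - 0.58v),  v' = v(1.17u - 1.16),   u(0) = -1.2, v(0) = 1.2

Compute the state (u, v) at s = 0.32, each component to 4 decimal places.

-1.9172, 0.4960

Heun on (u,v): k1 = f(s_n, state_n); k2 = f(s_n + h, state_n + h·k1); state_{n+1} = state_n + (h/2)·(k1 + k2).
0.000000: (-1.200000, 1.200000)
  k1 = (-1.480800, -3.076800)
  predictor → (-1.436928, 0.707712)
  k2 = (-2.183451, -2.010755)
  → (-1.493140, 0.792996)
0.160000: (-1.493140, 0.792996)
  k1 = (-2.195009, -2.305217)
  predictor → (-1.844342, 0.424161)
  k2 = (-3.105847, -1.407314)
  → (-1.917209, 0.495993)
(u(0.32), v(0.32)) ≈ (-1.9172, 0.4960)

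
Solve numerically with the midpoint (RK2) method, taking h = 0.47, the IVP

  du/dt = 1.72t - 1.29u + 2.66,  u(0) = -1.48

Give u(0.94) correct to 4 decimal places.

1.4452

Midpoint: k1 = f(t_n, u_n); k2 = f(t_n + h/2, u_n + (h/2)·k1); u_{n+1} = u_n + h·k2.
t=0.000000, u=-1.480000:
  k1 = f(0.000000, -1.480000) = 4.569200
  k2 = f(0.235000, -0.406238) = 3.588247
  u ← -1.480000 + 0.47·3.588247 = 0.206476
t=0.470000, u=0.206476:
  k1 = f(0.470000, 0.206476) = 3.202046
  k2 = f(0.705000, 0.958957) = 2.635546
  u ← 0.206476 + 0.47·2.635546 = 1.445183
u(0.94) ≈ 1.4452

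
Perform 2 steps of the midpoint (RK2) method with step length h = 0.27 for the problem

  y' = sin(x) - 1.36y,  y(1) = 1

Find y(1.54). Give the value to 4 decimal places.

Midpoint: k1 = f(x_n, y_n); k2 = f(x_n + h/2, y_n + (h/2)·k1); y_{n+1} = y_n + h·k2.
x=1.000000, y=1.000000:
  k1 = f(1.000000, 1.000000) = -0.518529
  k2 = f(1.135000, 0.929999) = -0.358264
  y ← 1.000000 + 0.27·(-0.358264) = 0.903269
x=1.270000, y=0.903269:
  k1 = f(1.270000, 0.903269) = -0.273345
  k2 = f(1.405000, 0.866367) = -0.191972
  y ← 0.903269 + 0.27·(-0.191972) = 0.851436
y(1.54) ≈ 0.8514

0.8514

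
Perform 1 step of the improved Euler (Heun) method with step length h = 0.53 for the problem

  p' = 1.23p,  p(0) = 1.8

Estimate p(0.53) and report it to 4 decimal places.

Heun: k1 = f(s_n, p_n); k2 = f(s_n + h, p_n + h·k1); p_{n+1} = p_n + (h/2)·(k1 + k2).
s=0.000000, p=1.800000:
  k1 = f(0.000000, 1.800000) = 2.214000
  k2 = f(0.530000, 2.973420) = 3.657307
  p ← 1.800000 + (0.53/2)·(2.214000 + 3.657307) = 3.355896
p(0.53) ≈ 3.3559

3.3559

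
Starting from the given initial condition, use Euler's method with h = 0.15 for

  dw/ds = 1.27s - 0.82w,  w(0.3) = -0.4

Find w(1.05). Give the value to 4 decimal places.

Euler: w_{n+1} = w_n + h·f(s_n, w_n).
s=0.300000, w=-0.400000: f=0.709000 → w ← -0.400000 + 0.15·0.709000 = -0.293650
s=0.450000, w=-0.293650: f=0.812293 → w ← -0.293650 + 0.15·0.812293 = -0.171806
s=0.600000, w=-0.171806: f=0.902881 → w ← -0.171806 + 0.15·0.902881 = -0.036374
s=0.750000, w=-0.036374: f=0.982327 → w ← -0.036374 + 0.15·0.982327 = 0.110975
s=0.900000, w=0.110975: f=1.052000 → w ← 0.110975 + 0.15·1.052000 = 0.268775
w(1.05) ≈ 0.2688

0.2688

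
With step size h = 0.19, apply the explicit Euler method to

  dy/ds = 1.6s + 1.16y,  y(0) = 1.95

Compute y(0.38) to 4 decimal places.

2.9620

Euler: y_{n+1} = y_n + h·f(s_n, y_n).
s=0.000000, y=1.950000: f=2.262000 → y ← 1.950000 + 0.19·2.262000 = 2.379780
s=0.190000, y=2.379780: f=3.064545 → y ← 2.379780 + 0.19·3.064545 = 2.962044
y(0.38) ≈ 2.9620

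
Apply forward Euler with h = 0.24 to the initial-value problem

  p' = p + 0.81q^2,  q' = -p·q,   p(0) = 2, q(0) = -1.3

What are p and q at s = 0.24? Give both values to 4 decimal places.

2.8085, -0.6760

Euler on (p,q): p_{n+1} = p_n + h·p', q_{n+1} = q_n + h·q'.
0.000000: (2.000000, -1.300000); f=(3.368900, 2.600000) → (2.808536, -0.676000)
(p(0.24), q(0.24)) ≈ (2.8085, -0.6760)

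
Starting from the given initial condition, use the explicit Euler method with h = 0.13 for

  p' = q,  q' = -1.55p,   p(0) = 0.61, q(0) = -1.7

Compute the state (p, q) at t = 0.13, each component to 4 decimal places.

Euler on (p,q): p_{n+1} = p_n + h·p', q_{n+1} = q_n + h·q'.
0.000000: (0.610000, -1.700000); f=(-1.700000, -0.945500) → (0.389000, -1.822915)
(p(0.13), q(0.13)) ≈ (0.3890, -1.8229)

0.3890, -1.8229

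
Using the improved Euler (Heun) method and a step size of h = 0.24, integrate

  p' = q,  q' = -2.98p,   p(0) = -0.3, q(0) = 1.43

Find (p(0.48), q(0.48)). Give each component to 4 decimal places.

0.4283, 1.3419

Heun on (p,q): k1 = f(t_n, state_n); k2 = f(t_n + h, state_n + h·k1); state_{n+1} = state_n + (h/2)·(k1 + k2).
0.000000: (-0.300000, 1.430000)
  k1 = (1.430000, 0.894000)
  predictor → (0.043200, 1.644560)
  k2 = (1.644560, -0.128736)
  → (0.068947, 1.521832)
0.240000: (0.068947, 1.521832)
  k1 = (1.521832, -0.205463)
  predictor → (0.434187, 1.472521)
  k2 = (1.472521, -1.293877)
  → (0.428269, 1.341911)
(p(0.48), q(0.48)) ≈ (0.4283, 1.3419)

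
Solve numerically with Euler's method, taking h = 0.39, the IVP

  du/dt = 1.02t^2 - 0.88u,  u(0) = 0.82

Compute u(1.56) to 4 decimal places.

0.8822

Euler: u_{n+1} = u_n + h·f(t_n, u_n).
t=0.000000, u=0.820000: f=-0.721600 → u ← 0.820000 + 0.39·(-0.721600) = 0.538576
t=0.390000, u=0.538576: f=-0.318805 → u ← 0.538576 + 0.39·(-0.318805) = 0.414242
t=0.780000, u=0.414242: f=0.256035 → u ← 0.414242 + 0.39·0.256035 = 0.514096
t=1.170000, u=0.514096: f=0.943874 → u ← 0.514096 + 0.39·0.943874 = 0.882206
u(1.56) ≈ 0.8822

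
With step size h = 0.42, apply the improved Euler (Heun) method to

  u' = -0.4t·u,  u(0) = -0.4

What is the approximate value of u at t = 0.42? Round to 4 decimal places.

-0.3859

Heun: k1 = f(t_n, u_n); k2 = f(t_n + h, u_n + h·k1); u_{n+1} = u_n + (h/2)·(k1 + k2).
t=0.000000, u=-0.400000:
  k1 = f(0.000000, -0.400000) = 0.000000
  k2 = f(0.420000, -0.400000) = 0.067200
  u ← -0.400000 + (0.42/2)·(0.000000 + 0.067200) = -0.385888
u(0.42) ≈ -0.3859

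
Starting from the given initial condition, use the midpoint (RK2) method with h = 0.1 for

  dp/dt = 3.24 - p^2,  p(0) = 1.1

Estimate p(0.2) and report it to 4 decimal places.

Midpoint: k1 = f(t_n, p_n); k2 = f(t_n + h/2, p_n + (h/2)·k1); p_{n+1} = p_n + h·k2.
t=0.000000, p=1.100000:
  k1 = f(0.000000, 1.100000) = 2.030000
  k2 = f(0.050000, 1.201500) = 1.796398
  p ← 1.100000 + 0.1·1.796398 = 1.279640
t=0.100000, p=1.279640:
  k1 = f(0.100000, 1.279640) = 1.602522
  k2 = f(0.150000, 1.359766) = 1.391037
  p ← 1.279640 + 0.1·1.391037 = 1.418743
p(0.2) ≈ 1.4187

1.4187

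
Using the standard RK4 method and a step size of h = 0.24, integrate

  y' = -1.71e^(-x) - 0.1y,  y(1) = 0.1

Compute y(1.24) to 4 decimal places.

RK4: k1 = f(x_n, y_n); k2 = f(x_n + h/2, y_n + (h/2)·k1); k3 = f(x_n + h/2, y_n + (h/2)·k2); k4 = f(x_n + h, y_n + h·k3); y_{n+1} = y_n + (h/6)·(k1 + 2k2 + 2k3 + k4).
x=1.000000, y=0.100000:
  k1 = f(1.000000, 0.100000) = -0.639074
  k2 = f(1.120000, 0.023311) = -0.560270
  k3 = f(1.120000, 0.032768) = -0.561215
  k4 = f(1.240000, -0.034692) = -0.491378
  y ← 0.100000 + (0.24/6)·(k1 + 2k2 + 2k3 + k4) = -0.034937
y(1.24) ≈ -0.0349

-0.0349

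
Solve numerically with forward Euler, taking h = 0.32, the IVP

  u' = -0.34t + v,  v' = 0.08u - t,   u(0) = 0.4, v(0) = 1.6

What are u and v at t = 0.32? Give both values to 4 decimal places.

0.9120, 1.6102

Euler on (u,v): u_{n+1} = u_n + h·u', v_{n+1} = v_n + h·v'.
0.000000: (0.400000, 1.600000); f=(1.600000, 0.032000) → (0.912000, 1.610240)
(u(0.32), v(0.32)) ≈ (0.9120, 1.6102)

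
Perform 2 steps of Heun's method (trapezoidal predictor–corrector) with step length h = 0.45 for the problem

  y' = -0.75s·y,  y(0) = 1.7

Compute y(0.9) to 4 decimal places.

1.2493

Heun: k1 = f(s_n, y_n); k2 = f(s_n + h, y_n + h·k1); y_{n+1} = y_n + (h/2)·(k1 + k2).
s=0.000000, y=1.700000:
  k1 = f(0.000000, 1.700000) = 0.000000
  k2 = f(0.450000, 1.700000) = -0.573750
  y ← 1.700000 + (0.45/2)·(0.000000 + (-0.573750)) = 1.570906
s=0.450000, y=1.570906:
  k1 = f(0.450000, 1.570906) = -0.530181
  k2 = f(0.900000, 1.332325) = -0.899319
  y ← 1.570906 + (0.45/2)·(-0.530181 + (-0.899319)) = 1.249269
y(0.9) ≈ 1.2493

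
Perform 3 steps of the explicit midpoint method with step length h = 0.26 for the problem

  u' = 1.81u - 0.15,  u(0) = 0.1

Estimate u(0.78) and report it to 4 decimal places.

Midpoint: k1 = f(x_n, u_n); k2 = f(x_n + h/2, u_n + (h/2)·k1); u_{n+1} = u_n + h·k2.
x=0.000000, u=0.100000:
  k1 = f(0.000000, 0.100000) = 0.031000
  k2 = f(0.130000, 0.104030) = 0.038294
  u ← 0.100000 + 0.26·0.038294 = 0.109957
x=0.260000, u=0.109957:
  k1 = f(0.260000, 0.109957) = 0.049021
  k2 = f(0.390000, 0.116329) = 0.060556
  u ← 0.109957 + 0.26·0.060556 = 0.125701
x=0.520000, u=0.125701:
  k1 = f(0.520000, 0.125701) = 0.077519
  k2 = f(0.650000, 0.135779) = 0.095759
  u ← 0.125701 + 0.26·0.095759 = 0.150598
u(0.78) ≈ 0.1506

0.1506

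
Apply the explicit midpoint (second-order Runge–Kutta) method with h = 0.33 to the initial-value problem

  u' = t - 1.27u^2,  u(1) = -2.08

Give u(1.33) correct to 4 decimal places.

-5.0322

Midpoint: k1 = f(t_n, u_n); k2 = f(t_n + h/2, u_n + (h/2)·k1); u_{n+1} = u_n + h·k2.
t=1.000000, u=-2.080000:
  k1 = f(1.000000, -2.080000) = -4.494528
  k2 = f(1.165000, -2.821597) = -8.945991
  u ← -2.080000 + 0.33·(-8.945991) = -5.032177
u(1.33) ≈ -5.0322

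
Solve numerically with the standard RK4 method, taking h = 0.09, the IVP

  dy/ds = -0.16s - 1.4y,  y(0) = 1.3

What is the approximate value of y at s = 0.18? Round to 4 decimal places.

RK4: k1 = f(s_n, y_n); k2 = f(s_n + h/2, y_n + (h/2)·k1); k3 = f(s_n + h/2, y_n + (h/2)·k2); k4 = f(s_n + h, y_n + h·k3); y_{n+1} = y_n + (h/6)·(k1 + 2k2 + 2k3 + k4).
s=0.000000, y=1.300000:
  k1 = f(0.000000, 1.300000) = -1.820000
  k2 = f(0.045000, 1.218100) = -1.712540
  k3 = f(0.045000, 1.222936) = -1.719310
  k4 = f(0.090000, 1.145262) = -1.617767
  y ← 1.300000 + (0.09/6)·(k1 + 2k2 + 2k3 + k4) = 1.145478
s=0.090000, y=1.145478:
  k1 = f(0.090000, 1.145478) = -1.618069
  k2 = f(0.135000, 1.072665) = -1.523331
  k3 = f(0.135000, 1.076928) = -1.529299
  k4 = f(0.180000, 1.007841) = -1.439777
  y ← 1.145478 + (0.09/6)·(k1 + 2k2 + 2k3 + k4) = 1.008031
y(0.18) ≈ 1.0080

1.0080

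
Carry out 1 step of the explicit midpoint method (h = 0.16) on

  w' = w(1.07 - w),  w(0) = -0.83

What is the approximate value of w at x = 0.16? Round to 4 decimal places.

-1.1400

Midpoint: k1 = f(x_n, w_n); k2 = f(x_n + h/2, w_n + (h/2)·k1); w_{n+1} = w_n + h·k2.
x=0.000000, w=-0.830000:
  k1 = f(0.000000, -0.830000) = -1.577000
  k2 = f(0.080000, -0.956160) = -1.937333
  w ← -0.830000 + 0.16·(-1.937333) = -1.139973
w(0.16) ≈ -1.1400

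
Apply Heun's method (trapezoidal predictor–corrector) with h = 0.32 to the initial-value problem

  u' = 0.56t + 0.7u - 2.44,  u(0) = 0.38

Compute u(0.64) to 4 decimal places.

Heun: k1 = f(t_n, u_n); k2 = f(t_n + h, u_n + h·k1); u_{n+1} = u_n + (h/2)·(k1 + k2).
t=0.000000, u=0.380000:
  k1 = f(0.000000, 0.380000) = -2.174000
  k2 = f(0.320000, -0.315680) = -2.481776
  u ← 0.380000 + (0.32/2)·(-2.174000 + (-2.481776)) = -0.364924
t=0.320000, u=-0.364924:
  k1 = f(0.320000, -0.364924) = -2.516247
  k2 = f(0.640000, -1.170123) = -2.900686
  u ← -0.364924 + (0.32/2)·(-2.516247 + (-2.900686)) = -1.231633
u(0.64) ≈ -1.2316

-1.2316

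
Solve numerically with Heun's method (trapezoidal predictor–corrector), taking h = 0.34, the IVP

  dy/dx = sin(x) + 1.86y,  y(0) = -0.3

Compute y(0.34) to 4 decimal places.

-0.4930

Heun: k1 = f(x_n, y_n); k2 = f(x_n + h, y_n + h·k1); y_{n+1} = y_n + (h/2)·(k1 + k2).
x=0.000000, y=-0.300000:
  k1 = f(0.000000, -0.300000) = -0.558000
  k2 = f(0.340000, -0.489720) = -0.577392
  y ← -0.300000 + (0.34/2)·(-0.558000 + (-0.577392)) = -0.493017
y(0.34) ≈ -0.4930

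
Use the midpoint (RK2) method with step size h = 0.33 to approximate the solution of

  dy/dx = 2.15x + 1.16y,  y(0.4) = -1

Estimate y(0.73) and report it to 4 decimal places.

-1.0009

Midpoint: k1 = f(x_n, y_n); k2 = f(x_n + h/2, y_n + (h/2)·k1); y_{n+1} = y_n + h·k2.
x=0.400000, y=-1.000000:
  k1 = f(0.400000, -1.000000) = -0.300000
  k2 = f(0.565000, -1.049500) = -0.002670
  y ← -1.000000 + 0.33·(-0.002670) = -1.000881
y(0.73) ≈ -1.0009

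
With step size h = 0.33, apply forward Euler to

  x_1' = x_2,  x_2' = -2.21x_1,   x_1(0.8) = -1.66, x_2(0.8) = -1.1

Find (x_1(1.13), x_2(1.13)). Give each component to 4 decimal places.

-2.0230, 0.1106

Euler on (x_1,x_2): x_1_{n+1} = x_1_n + h·x_1', x_2_{n+1} = x_2_n + h·x_2'.
0.800000: (-1.660000, -1.100000); f=(-1.100000, 3.668600) → (-2.023000, 0.110638)
(x_1(1.13), x_2(1.13)) ≈ (-2.0230, 0.1106)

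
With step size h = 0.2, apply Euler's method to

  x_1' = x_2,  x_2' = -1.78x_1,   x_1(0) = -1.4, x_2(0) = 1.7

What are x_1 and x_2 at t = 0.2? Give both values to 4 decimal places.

Euler on (x_1,x_2): x_1_{n+1} = x_1_n + h·x_1', x_2_{n+1} = x_2_n + h·x_2'.
0.000000: (-1.400000, 1.700000); f=(1.700000, 2.492000) → (-1.060000, 2.198400)
(x_1(0.2), x_2(0.2)) ≈ (-1.0600, 2.1984)

-1.0600, 2.1984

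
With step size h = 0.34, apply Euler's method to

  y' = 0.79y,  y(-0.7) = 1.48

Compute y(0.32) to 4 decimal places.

3.0216

Euler: y_{n+1} = y_n + h·f(x_n, y_n).
x=-0.700000, y=1.480000: f=1.169200 → y ← 1.480000 + 0.34·1.169200 = 1.877528
x=-0.360000, y=1.877528: f=1.483247 → y ← 1.877528 + 0.34·1.483247 = 2.381832
x=-0.020000, y=2.381832: f=1.881647 → y ← 2.381832 + 0.34·1.881647 = 3.021592
y(0.32) ≈ 3.0216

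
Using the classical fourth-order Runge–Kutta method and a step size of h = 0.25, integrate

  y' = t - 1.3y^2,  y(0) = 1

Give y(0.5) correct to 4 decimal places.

RK4: k1 = f(t_n, y_n); k2 = f(t_n + h/2, y_n + (h/2)·k1); k3 = f(t_n + h/2, y_n + (h/2)·k2); k4 = f(t_n + h, y_n + h·k3); y_{n+1} = y_n + (h/6)·(k1 + 2k2 + 2k3 + k4).
t=0.000000, y=1.000000:
  k1 = f(0.000000, 1.000000) = -1.300000
  k2 = f(0.125000, 0.837500) = -0.786828
  k3 = f(0.125000, 0.901646) = -0.931856
  k4 = f(0.250000, 0.767036) = -0.514847
  y ← 1.000000 + (0.25/6)·(k1 + 2k2 + 2k3 + k4) = 0.781158
t=0.250000, y=0.781158:
  k1 = f(0.250000, 0.781158) = -0.543269
  k2 = f(0.375000, 0.713249) = -0.286341
  k3 = f(0.375000, 0.745365) = -0.347240
  k4 = f(0.500000, 0.694348) = -0.126754
  y ← 0.781158 + (0.25/6)·(k1 + 2k2 + 2k3 + k4) = 0.700442
y(0.5) ≈ 0.7004

0.7004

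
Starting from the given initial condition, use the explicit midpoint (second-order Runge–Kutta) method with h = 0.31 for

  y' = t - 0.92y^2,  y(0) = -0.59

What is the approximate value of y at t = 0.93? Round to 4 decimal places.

-0.5081

Midpoint: k1 = f(t_n, y_n); k2 = f(t_n + h/2, y_n + (h/2)·k1); y_{n+1} = y_n + h·k2.
t=0.000000, y=-0.590000:
  k1 = f(0.000000, -0.590000) = -0.320252
  k2 = f(0.155000, -0.639639) = -0.221407
  y ← -0.590000 + 0.31·(-0.221407) = -0.658636
t=0.310000, y=-0.658636:
  k1 = f(0.310000, -0.658636) = -0.089098
  k2 = f(0.465000, -0.672446) = 0.048991
  y ← -0.658636 + 0.31·0.048991 = -0.643449
t=0.620000, y=-0.643449:
  k1 = f(0.620000, -0.643449) = 0.239095
  k2 = f(0.775000, -0.606389) = 0.436709
  y ← -0.643449 + 0.31·0.436709 = -0.508069
y(0.93) ≈ -0.5081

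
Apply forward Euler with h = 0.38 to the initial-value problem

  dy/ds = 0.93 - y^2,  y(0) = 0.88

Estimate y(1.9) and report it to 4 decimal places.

0.9642

Euler: y_{n+1} = y_n + h·f(s_n, y_n).
s=0.000000, y=0.880000: f=0.155600 → y ← 0.880000 + 0.38·0.155600 = 0.939128
s=0.380000, y=0.939128: f=0.048039 → y ← 0.939128 + 0.38·0.048039 = 0.957383
s=0.760000, y=0.957383: f=0.013418 → y ← 0.957383 + 0.38·0.013418 = 0.962482
s=1.140000, y=0.962482: f=0.003629 → y ← 0.962482 + 0.38·0.003629 = 0.963861
s=1.520000, y=0.963861: f=0.000973 → y ← 0.963861 + 0.38·0.000973 = 0.964230
y(1.9) ≈ 0.9642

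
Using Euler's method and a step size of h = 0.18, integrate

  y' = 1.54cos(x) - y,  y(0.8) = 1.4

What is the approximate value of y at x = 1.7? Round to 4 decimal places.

Euler: y_{n+1} = y_n + h·f(x_n, y_n).
x=0.800000, y=1.400000: f=-0.327072 → y ← 1.400000 + 0.18·(-0.327072) = 1.341127
x=0.980000, y=1.341127: f=-0.483312 → y ← 1.341127 + 0.18·(-0.483312) = 1.254131
x=1.160000, y=1.254131: f=-0.639148 → y ← 1.254131 + 0.18·(-0.639148) = 1.139084
x=1.340000, y=1.139084: f=-0.786805 → y ← 1.139084 + 0.18·(-0.786805) = 0.997459
x=1.520000, y=0.997459: f=-0.919267 → y ← 0.997459 + 0.18·(-0.919267) = 0.831991
y(1.7) ≈ 0.8320

0.8320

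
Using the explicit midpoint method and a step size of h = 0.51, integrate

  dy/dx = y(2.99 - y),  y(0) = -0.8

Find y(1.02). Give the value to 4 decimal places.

Midpoint: k1 = f(x_n, y_n); k2 = f(x_n + h/2, y_n + (h/2)·k1); y_{n+1} = y_n + h·k2.
x=0.000000, y=-0.800000:
  k1 = f(0.000000, -0.800000) = -3.032000
  k2 = f(0.255000, -1.573160) = -7.178581
  y ← -0.800000 + 0.51·(-7.178581) = -4.461076
x=0.510000, y=-4.461076:
  k1 = f(0.510000, -4.461076) = -33.239819
  k2 = f(0.765000, -12.937230) = -206.054237
  y ← -4.461076 + 0.51·(-206.054237) = -109.548737
y(1.02) ≈ -109.5487

-109.5487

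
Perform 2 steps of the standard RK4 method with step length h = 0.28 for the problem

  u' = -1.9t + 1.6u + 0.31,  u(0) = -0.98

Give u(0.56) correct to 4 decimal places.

RK4: k1 = f(t_n, u_n); k2 = f(t_n + h/2, u_n + (h/2)·k1); k3 = f(t_n + h/2, u_n + (h/2)·k2); k4 = f(t_n + h, u_n + h·k3); u_{n+1} = u_n + (h/6)·(k1 + 2k2 + 2k3 + k4).
t=0.000000, u=-0.980000:
  k1 = f(0.000000, -0.980000) = -1.258000
  k2 = f(0.140000, -1.156120) = -1.805792
  k3 = f(0.140000, -1.232811) = -1.928497
  k4 = f(0.280000, -1.519979) = -2.653967
  u ← -0.980000 + (0.28/6)·(k1 + 2k2 + 2k3 + k4) = -1.511092
t=0.280000, u=-1.511092:
  k1 = f(0.280000, -1.511092) = -2.639747
  k2 = f(0.420000, -1.880657) = -3.497051
  k3 = f(0.420000, -2.000679) = -3.689087
  k4 = f(0.560000, -2.544036) = -4.824458
  u ← -1.511092 + (0.28/6)·(k1 + 2k2 + 2k3 + k4) = -2.530128
u(0.56) ≈ -2.5301

-2.5301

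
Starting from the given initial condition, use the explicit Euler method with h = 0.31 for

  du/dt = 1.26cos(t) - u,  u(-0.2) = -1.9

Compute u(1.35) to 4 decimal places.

Euler: u_{n+1} = u_n + h·f(t_n, u_n).
t=-0.200000, u=-1.900000: f=3.134884 → u ← -1.900000 + 0.31·3.134884 = -0.928186
t=0.110000, u=-0.928186: f=2.180571 → u ← -0.928186 + 0.31·2.180571 = -0.252209
t=0.420000, u=-0.252209: f=1.402701 → u ← -0.252209 + 0.31·1.402701 = 0.182628
t=0.730000, u=0.182628: f=0.756291 → u ← 0.182628 + 0.31·0.756291 = 0.417079
t=1.040000, u=0.417079: f=0.220759 → u ← 0.417079 + 0.31·0.220759 = 0.485514
u(1.35) ≈ 0.4855

0.4855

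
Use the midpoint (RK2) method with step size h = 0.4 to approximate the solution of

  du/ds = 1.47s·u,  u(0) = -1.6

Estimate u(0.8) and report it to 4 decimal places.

-2.4932

Midpoint: k1 = f(s_n, u_n); k2 = f(s_n + h/2, u_n + (h/2)·k1); u_{n+1} = u_n + h·k2.
s=0.000000, u=-1.600000:
  k1 = f(0.000000, -1.600000) = 0.000000
  k2 = f(0.200000, -1.600000) = -0.470400
  u ← -1.600000 + 0.4·(-0.470400) = -1.788160
s=0.400000, u=-1.788160:
  k1 = f(0.400000, -1.788160) = -1.051438
  k2 = f(0.600000, -1.998448) = -1.762631
  u ← -1.788160 + 0.4·(-1.762631) = -2.493212
u(0.8) ≈ -2.4932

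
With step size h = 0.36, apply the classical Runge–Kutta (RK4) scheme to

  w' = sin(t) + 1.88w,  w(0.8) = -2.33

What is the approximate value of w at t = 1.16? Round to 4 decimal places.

RK4: k1 = f(t_n, w_n); k2 = f(t_n + h/2, w_n + (h/2)·k1); k3 = f(t_n + h/2, w_n + (h/2)·k2); k4 = f(t_n + h, w_n + h·k3); w_{n+1} = w_n + (h/6)·(k1 + 2k2 + 2k3 + k4).
t=0.800000, w=-2.330000:
  k1 = f(0.800000, -2.330000) = -3.663044
  k2 = f(0.980000, -2.989348) = -4.789477
  k3 = f(0.980000, -3.192106) = -5.170662
  k4 = f(1.160000, -4.191438) = -6.963101
  w ← -2.330000 + (0.36/6)·(k1 + 2k2 + 2k3 + k4) = -4.162785
w(1.16) ≈ -4.1628

-4.1628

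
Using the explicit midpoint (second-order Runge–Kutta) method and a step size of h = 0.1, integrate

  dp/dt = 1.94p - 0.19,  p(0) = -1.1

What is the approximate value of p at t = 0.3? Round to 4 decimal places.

-2.0391

Midpoint: k1 = f(t_n, p_n); k2 = f(t_n + h/2, p_n + (h/2)·k1); p_{n+1} = p_n + h·k2.
t=0.000000, p=-1.100000:
  k1 = f(0.000000, -1.100000) = -2.324000
  k2 = f(0.050000, -1.216200) = -2.549428
  p ← -1.100000 + 0.1·(-2.549428) = -1.354943
t=0.100000, p=-1.354943:
  k1 = f(0.100000, -1.354943) = -2.818589
  k2 = f(0.150000, -1.495872) = -3.091992
  p ← -1.354943 + 0.1·(-3.091992) = -1.664142
t=0.200000, p=-1.664142:
  k1 = f(0.200000, -1.664142) = -3.418436
  k2 = f(0.250000, -1.835064) = -3.750024
  p ← -1.664142 + 0.1·(-3.750024) = -2.039144
p(0.3) ≈ -2.0391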